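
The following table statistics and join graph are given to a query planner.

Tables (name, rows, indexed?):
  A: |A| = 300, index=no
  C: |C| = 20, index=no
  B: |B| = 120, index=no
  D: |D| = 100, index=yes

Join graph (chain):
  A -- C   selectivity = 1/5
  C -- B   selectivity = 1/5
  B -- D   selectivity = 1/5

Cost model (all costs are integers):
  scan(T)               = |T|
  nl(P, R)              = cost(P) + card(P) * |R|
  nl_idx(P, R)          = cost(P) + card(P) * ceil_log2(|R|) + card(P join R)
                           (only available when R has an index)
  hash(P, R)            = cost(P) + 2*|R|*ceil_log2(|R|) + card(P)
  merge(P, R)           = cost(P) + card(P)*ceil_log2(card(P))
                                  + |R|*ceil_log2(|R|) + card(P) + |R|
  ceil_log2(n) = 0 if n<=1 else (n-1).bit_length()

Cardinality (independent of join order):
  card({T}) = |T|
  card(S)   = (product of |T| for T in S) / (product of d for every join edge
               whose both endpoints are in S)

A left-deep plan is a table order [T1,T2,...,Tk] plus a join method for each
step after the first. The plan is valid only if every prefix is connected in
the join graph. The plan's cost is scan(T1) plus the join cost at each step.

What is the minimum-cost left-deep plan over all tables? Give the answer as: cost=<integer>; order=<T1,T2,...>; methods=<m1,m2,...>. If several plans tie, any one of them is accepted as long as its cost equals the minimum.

cost=17320; order=B,C,D,A; methods=hash,hash,hash

Selinger DP (subsets sized 1..n):
  {A}: scan cost=300, card=300
  {C}: scan cost=20, card=20
  {B}: scan cost=120, card=120
  {D}: scan cost=100, card=100
  {AC}: card=1200; try (C,hash)→800, (A,merge)→3140, (C,merge)→3420, (A,hash)→5440, (A,nl)→6020, (C,nl)→6300; best=800 via (C,hash)
  {BC}: card=480; try (C,hash)→440, (B,merge)→1100, (C,merge)→1200, (B,hash)→1720, (B,nl)→2420, (C,nl)→2520; best=440 via (C,hash)
  {BD}: card=2400; try (D,hash)→1640, (B,merge)→1860, (D,merge)→1880, (B,hash)→1880, (D,nl_idx)→3360, (B,nl)→12100 …(+1); best=1640 via (D,hash)
  {ABC}: card=28800; try (B,hash)→3680, (A,hash)→6320, (A,merge)→8240, (B,merge)→16160, (A,nl)→144440, (B,nl)→144800; best=3680 via (B,hash)
  {BCD}: card=9600; try (D,hash)→2320, (C,hash)→4240, (D,merge)→6040, (D,nl_idx)→13400, (C,merge)→32960, (D,nl)→48440 …(+1); best=2320 via (D,hash)
  {ABCD}: card=576000; try (A,hash)→17320, (D,hash)→33880, (A,merge)→149320, (D,merge)→465280, (D,nl_idx)→781280, (A,nl)→2882320 …(+1); best=17320 via (A,hash)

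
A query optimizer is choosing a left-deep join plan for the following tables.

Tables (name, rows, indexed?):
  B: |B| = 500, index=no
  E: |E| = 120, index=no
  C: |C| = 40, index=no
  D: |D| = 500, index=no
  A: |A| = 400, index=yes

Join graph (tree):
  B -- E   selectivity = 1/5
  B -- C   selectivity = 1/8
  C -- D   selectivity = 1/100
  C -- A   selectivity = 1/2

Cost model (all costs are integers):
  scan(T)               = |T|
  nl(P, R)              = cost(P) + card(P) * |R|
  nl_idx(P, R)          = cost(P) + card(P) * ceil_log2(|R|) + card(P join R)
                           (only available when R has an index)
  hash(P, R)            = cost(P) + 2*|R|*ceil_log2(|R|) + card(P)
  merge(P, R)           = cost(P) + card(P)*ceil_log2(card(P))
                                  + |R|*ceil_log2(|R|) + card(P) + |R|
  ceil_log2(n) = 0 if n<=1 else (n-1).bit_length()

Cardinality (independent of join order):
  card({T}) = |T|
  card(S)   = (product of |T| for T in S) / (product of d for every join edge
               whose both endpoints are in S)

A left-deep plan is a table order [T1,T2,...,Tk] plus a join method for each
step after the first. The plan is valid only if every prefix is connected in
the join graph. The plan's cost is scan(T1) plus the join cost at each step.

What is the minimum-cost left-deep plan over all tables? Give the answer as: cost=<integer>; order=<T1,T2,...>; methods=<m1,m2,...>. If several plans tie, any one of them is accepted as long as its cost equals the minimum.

cost=329660; order=D,C,B,E,A; methods=hash,merge,hash,hash

Selinger DP (subsets sized 1..n):
  {B}: scan cost=500, card=500
  {E}: scan cost=120, card=120
  {C}: scan cost=40, card=40
  {D}: scan cost=500, card=500
  {A}: scan cost=400, card=400
  {BE}: card=12000; try (E,hash)→2680, (B,merge)→6080, (E,merge)→6460, (B,hash)→9240, (B,nl)→60120, (E,nl)→60500; best=2680 via (E,hash)
  {BC}: card=2500; try (C,hash)→1480, (B,merge)→5320, (C,merge)→5780, (B,hash)→9080, (B,nl)→20040, (C,nl)→20500; best=1480 via (C,hash)
  {CD}: card=200; try (C,hash)→1480, (D,merge)→5320, (C,merge)→5780, (D,hash)→9080, (D,nl)→20040, (C,nl)→20500; best=1480 via (C,hash)
  {AC}: card=8000; try (C,hash)→1280, (A,merge)→4320, (C,merge)→4680, (A,hash)→7280, (A,nl_idx)→8400, (A,nl)→16040 …(+1); best=1280 via (C,hash)
  {BCE}: card=60000; try (E,hash)→5660, (C,hash)→15160, (E,merge)→34940, (C,merge)→182960, (E,nl)→301480, (C,nl)→482680; best=5660 via (E,hash)
  {BCD}: card=12500; try (B,merge)→8280, (B,hash)→10680, (D,hash)→12980, (D,merge)→38980, (B,nl)→101480, (D,nl)→1251480; best=8280 via (B,merge)
  {ABC}: card=500000; try (A,hash)→11180, (B,hash)→18280, (A,merge)→37980, (B,merge)→118280, (A,nl_idx)→523980, (A,nl)→1001480 …(+1); best=11180 via (A,hash)
  {ACD}: card=40000; try (A,merge)→7280, (A,hash)→8880, (D,hash)→18280, (A,nl_idx)→43280, (A,nl)→81480, (D,merge)→118280 …(+1); best=7280 via (A,merge)
  {BCDE}: card=300000; try (E,hash)→22460, (D,hash)→74660, (E,merge)→196740, (D,merge)→1030660, (E,nl)→1508280, (D,nl)→30005660; best=22460 via (E,hash)
  {ABCE}: card=12000000; try (A,hash)→72860, (E,hash)→512860, (A,merge)→1029660, (E,merge)→10012140, (A,nl_idx)→12545660, (A,nl)→24005660 …(+1); best=72860 via (A,hash)
  {ABCD}: card=2500000; try (A,hash)→27980, (B,hash)→56280, (A,merge)→199780, (D,hash)→520180, (B,merge)→692280, (A,nl_idx)→2620780 …(+4); best=27980 via (A,hash)
  {ABCDE}: card=60000000; try (A,hash)→329660, (E,hash)→2529660, (A,merge)→6026460, (D,hash)→12081860, (E,merge)→57528940, (A,nl_idx)→62722460 …(+4); best=329660 via (A,hash)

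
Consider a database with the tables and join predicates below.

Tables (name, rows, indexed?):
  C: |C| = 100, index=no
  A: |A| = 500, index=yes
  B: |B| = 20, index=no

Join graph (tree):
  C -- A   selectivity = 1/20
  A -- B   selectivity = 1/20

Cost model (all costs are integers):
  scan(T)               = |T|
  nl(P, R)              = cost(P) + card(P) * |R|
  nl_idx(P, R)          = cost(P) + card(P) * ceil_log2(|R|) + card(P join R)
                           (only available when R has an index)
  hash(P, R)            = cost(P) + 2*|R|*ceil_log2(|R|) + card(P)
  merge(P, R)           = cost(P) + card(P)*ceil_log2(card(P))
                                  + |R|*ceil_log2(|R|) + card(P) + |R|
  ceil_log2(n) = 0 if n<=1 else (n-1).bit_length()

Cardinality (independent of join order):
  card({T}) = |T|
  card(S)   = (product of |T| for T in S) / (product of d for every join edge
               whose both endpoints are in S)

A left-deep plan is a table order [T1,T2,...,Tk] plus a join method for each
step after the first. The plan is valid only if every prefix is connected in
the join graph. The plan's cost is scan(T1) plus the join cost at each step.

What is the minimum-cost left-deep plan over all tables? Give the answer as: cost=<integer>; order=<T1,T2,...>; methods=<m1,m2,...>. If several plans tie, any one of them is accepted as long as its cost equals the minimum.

cost=2600; order=B,A,C; methods=nl_idx,hash

Selinger DP (subsets sized 1..n):
  {C}: scan cost=100, card=100
  {A}: scan cost=500, card=500
  {B}: scan cost=20, card=20
  {AC}: card=2500; try (C,hash)→2400, (A,nl_idx)→3500, (A,merge)→5900, (C,merge)→6300, (A,hash)→9200, (A,nl)→50100 …(+1); best=2400 via (C,hash)
  {AB}: card=500; try (A,nl_idx)→700, (B,hash)→1200, (A,merge)→5140, (B,merge)→5620, (A,hash)→9040, (A,nl)→10020 …(+1); best=700 via (A,nl_idx)
  {ABC}: card=2500; try (C,hash)→2600, (B,hash)→5100, (C,merge)→6500, (B,merge)→35020, (C,nl)→50700, (B,nl)→52400; best=2600 via (C,hash)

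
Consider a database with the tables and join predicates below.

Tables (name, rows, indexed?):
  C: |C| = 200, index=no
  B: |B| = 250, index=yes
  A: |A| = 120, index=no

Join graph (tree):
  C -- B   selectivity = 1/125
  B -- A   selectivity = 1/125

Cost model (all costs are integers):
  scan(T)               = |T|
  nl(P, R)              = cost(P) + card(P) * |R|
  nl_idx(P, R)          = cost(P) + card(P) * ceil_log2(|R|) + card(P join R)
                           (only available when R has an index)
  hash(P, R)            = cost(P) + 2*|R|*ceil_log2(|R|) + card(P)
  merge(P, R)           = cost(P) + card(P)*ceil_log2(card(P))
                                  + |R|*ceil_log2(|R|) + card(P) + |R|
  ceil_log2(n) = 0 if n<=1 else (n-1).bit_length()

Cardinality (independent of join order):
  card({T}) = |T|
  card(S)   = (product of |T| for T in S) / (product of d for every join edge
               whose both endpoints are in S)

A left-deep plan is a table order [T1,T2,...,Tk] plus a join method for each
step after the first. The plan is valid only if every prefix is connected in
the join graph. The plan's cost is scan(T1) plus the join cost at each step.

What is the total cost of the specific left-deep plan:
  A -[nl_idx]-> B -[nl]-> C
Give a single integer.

49320

step 1: scan A: cost=120, card=120
step 2: join B via nl_idx
    card(P join B) = 120*250/(125) = 240
    cost = 120 + 120*8 + 240 = 1320
step 3: join C via nl
    card(P join C) = 240*200/(125) = 384
    cost = 1320 + 240*200 = 49320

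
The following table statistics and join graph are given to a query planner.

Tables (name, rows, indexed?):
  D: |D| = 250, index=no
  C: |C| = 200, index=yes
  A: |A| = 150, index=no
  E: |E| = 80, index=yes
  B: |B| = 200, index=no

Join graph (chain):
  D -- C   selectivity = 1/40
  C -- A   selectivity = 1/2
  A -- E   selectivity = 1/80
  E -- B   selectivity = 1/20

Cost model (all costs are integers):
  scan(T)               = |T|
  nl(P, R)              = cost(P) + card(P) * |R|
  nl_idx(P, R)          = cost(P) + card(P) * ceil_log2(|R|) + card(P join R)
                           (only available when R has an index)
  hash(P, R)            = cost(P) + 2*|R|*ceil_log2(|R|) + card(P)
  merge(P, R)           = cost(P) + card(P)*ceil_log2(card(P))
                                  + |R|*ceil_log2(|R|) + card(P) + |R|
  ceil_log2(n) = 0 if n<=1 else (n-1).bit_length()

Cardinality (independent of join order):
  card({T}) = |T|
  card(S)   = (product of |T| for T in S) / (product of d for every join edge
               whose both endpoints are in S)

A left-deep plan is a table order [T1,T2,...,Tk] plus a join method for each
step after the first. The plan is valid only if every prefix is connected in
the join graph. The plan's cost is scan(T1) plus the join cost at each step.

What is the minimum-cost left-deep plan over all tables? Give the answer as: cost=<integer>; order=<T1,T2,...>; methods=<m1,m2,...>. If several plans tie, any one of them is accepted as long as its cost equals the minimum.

cost=120450; order=A,E,C,D,B; methods=nl_idx,merge,hash,hash

Selinger DP (subsets sized 1..n):
  {D}: scan cost=250, card=250
  {C}: scan cost=200, card=200
  {A}: scan cost=150, card=150
  {E}: scan cost=80, card=80
  {B}: scan cost=200, card=200
  {CD}: card=1250; try (C,nl_idx)→3500, (C,hash)→3700, (D,merge)→4250, (C,merge)→4300, (D,hash)→4400, (D,nl)→50200 …(+1); best=3500 via (C,nl_idx)
  {AC}: card=15000; try (A,hash)→2800, (C,merge)→3300, (A,merge)→3350, (C,hash)→3500, (C,nl_idx)→16350, (C,nl)→30150 …(+1); best=2800 via (A,hash)
  {AE}: card=150; try (E,nl_idx)→1350, (E,hash)→1420, (A,merge)→2070, (E,merge)→2140, (A,hash)→2560, (A,nl)→12080 …(+1); best=1350 via (E,nl_idx)
  {BE}: card=800; try (E,hash)→1520, (E,nl_idx)→2400, (B,merge)→2520, (E,merge)→2640, (B,hash)→3360, (B,nl)→16080 …(+1); best=1520 via (E,hash)
  {ACD}: card=93750; try (A,hash)→7150, (A,merge)→19850, (D,hash)→21800, (A,nl)→191000, (D,merge)→230050, (D,nl)→3752800; best=7150 via (A,hash)
  {ACE}: card=15000; try (C,merge)→4500, (C,hash)→4700, (C,nl_idx)→17550, (E,hash)→18920, (C,nl)→31350, (E,nl_idx)→122800 …(+2); best=4500 via (C,merge)
  {ABE}: card=1500; try (B,merge)→4500, (B,hash)→4700, (A,hash)→4720, (A,merge)→11670, (B,nl)→31350, (A,nl)→121520; best=4500 via (B,merge)
  {ACDE}: card=93750; try (D,hash)→23500, (E,hash)→102020, (D,merge)→231750, (E,nl_idx)→757150, (E,merge)→1695290, (D,nl)→3754500 …(+1); best=23500 via (D,hash)
  {ABCE}: card=150000; try (C,hash)→9200, (B,hash)→22700, (C,merge)→24300, (C,nl_idx)→166500, (B,merge)→231300, (C,nl)→304500 …(+1); best=9200 via (C,hash)
  {ABCDE}: card=937500; try (B,hash)→120450, (D,hash)→163200, (B,merge)→1712800, (D,merge)→2861450, (B,nl)→18773500, (D,nl)→37509200; best=120450 via (B,hash)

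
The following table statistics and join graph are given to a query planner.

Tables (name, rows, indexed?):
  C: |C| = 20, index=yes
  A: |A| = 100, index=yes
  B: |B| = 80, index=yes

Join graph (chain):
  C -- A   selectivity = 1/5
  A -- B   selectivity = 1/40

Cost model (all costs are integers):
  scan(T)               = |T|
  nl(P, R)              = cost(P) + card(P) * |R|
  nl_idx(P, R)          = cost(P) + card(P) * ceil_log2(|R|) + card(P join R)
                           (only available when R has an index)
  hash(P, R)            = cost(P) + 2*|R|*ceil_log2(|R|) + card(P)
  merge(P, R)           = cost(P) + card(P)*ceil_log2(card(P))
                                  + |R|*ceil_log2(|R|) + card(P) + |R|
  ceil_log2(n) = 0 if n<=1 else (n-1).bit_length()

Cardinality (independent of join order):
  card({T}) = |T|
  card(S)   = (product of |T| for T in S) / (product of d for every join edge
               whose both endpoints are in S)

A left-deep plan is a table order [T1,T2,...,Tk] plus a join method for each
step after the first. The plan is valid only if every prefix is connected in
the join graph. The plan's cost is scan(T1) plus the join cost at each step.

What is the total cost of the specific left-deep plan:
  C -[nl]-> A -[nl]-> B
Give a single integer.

step 1: scan C: cost=20, card=20
step 2: join A via nl
    card(P join A) = 20*100/(5) = 400
    cost = 20 + 20*100 = 2020
step 3: join B via nl
    card(P join B) = 400*80/(40) = 800
    cost = 2020 + 400*80 = 34020

34020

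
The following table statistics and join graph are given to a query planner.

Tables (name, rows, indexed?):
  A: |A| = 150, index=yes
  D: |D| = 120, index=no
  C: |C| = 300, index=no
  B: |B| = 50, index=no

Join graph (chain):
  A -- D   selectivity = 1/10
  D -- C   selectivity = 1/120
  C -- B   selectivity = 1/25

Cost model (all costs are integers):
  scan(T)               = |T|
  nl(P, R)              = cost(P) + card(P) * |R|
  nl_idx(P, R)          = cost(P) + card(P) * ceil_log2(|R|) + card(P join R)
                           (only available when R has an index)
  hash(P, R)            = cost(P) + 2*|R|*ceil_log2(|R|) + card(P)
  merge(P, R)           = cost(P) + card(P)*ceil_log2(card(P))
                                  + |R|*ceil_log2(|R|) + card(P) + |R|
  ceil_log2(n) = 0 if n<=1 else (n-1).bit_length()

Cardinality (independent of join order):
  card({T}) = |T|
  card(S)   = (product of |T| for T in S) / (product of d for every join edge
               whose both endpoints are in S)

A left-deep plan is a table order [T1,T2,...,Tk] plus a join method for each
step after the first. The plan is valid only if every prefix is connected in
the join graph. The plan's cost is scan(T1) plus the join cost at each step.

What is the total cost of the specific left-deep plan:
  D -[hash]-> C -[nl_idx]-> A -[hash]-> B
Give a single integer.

step 1: scan D: cost=120, card=120
step 2: join C via hash
    card(P join C) = 120*300/(120) = 300
    cost = 120 + 2*300*9 + 120 = 5640
step 3: join A via nl_idx
    card(P join A) = 300*150/(10) = 4500
    cost = 5640 + 300*8 + 4500 = 12540
step 4: join B via hash
    card(P join B) = 4500*50/(25) = 9000
    cost = 12540 + 2*50*6 + 4500 = 17640

17640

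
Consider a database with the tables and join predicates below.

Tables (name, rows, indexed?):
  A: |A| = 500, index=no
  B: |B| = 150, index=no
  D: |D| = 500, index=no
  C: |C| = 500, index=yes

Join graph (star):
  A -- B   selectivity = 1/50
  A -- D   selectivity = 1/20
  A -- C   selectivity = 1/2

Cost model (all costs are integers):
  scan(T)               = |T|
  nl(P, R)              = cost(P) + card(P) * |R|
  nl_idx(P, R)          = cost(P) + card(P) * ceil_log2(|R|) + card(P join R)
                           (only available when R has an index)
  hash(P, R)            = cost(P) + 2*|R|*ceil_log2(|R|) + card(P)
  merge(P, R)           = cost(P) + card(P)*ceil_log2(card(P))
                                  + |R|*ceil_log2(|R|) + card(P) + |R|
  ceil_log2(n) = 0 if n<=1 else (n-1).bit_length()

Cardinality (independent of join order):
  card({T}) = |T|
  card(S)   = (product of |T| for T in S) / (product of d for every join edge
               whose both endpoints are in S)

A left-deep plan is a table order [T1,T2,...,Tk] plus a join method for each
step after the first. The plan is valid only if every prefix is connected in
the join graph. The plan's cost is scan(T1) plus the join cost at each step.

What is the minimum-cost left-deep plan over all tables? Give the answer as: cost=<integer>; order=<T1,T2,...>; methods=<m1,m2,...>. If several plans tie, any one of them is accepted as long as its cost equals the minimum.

Selinger DP (subsets sized 1..n):
  {A}: scan cost=500, card=500
  {B}: scan cost=150, card=150
  {D}: scan cost=500, card=500
  {C}: scan cost=500, card=500
  {AB}: card=1500; try (B,hash)→3400, (A,merge)→6500, (B,merge)→6850, (A,hash)→9300, (A,nl)→75150, (B,nl)→75500; best=3400 via (B,hash)
  {AD}: card=12500; try (D,hash)→10000, (A,hash)→10000, (D,merge)→10500, (A,merge)→10500, (D,nl)→250500, (A,nl)→250500; best=10000 via (D,hash)
  {AC}: card=125000; try (C,hash)→10000, (A,hash)→10000, (C,merge)→10500, (A,merge)→10500, (C,nl_idx)→130000, (C,nl)→250500 …(+1); best=10000 via (C,hash)
  {ABD}: card=37500; try (D,hash)→13900, (B,hash)→24900, (D,merge)→26400, (B,merge)→198850, (D,nl)→753400, (B,nl)→1885000; best=13900 via (D,hash)
  {ABC}: card=375000; try (C,hash)→13900, (C,merge)→26400, (B,hash)→137400, (C,nl_idx)→391900, (C,nl)→753400, (B,merge)→2261350 …(+1); best=13900 via (C,hash)
  {ACD}: card=3125000; try (C,hash)→31500, (D,hash)→144000, (C,merge)→202500, (D,merge)→2265000, (C,nl_idx)→3247500, (C,nl)→6260000 …(+1); best=31500 via (C,hash)
  {ABCD}: card=9375000; try (C,hash)→60400, (D,hash)→397900, (C,merge)→656400, (B,hash)→3158900, (D,merge)→7518900, (C,nl_idx)→9726400 …(+4); best=60400 via (C,hash)

cost=60400; order=A,B,D,C; methods=hash,hash,hash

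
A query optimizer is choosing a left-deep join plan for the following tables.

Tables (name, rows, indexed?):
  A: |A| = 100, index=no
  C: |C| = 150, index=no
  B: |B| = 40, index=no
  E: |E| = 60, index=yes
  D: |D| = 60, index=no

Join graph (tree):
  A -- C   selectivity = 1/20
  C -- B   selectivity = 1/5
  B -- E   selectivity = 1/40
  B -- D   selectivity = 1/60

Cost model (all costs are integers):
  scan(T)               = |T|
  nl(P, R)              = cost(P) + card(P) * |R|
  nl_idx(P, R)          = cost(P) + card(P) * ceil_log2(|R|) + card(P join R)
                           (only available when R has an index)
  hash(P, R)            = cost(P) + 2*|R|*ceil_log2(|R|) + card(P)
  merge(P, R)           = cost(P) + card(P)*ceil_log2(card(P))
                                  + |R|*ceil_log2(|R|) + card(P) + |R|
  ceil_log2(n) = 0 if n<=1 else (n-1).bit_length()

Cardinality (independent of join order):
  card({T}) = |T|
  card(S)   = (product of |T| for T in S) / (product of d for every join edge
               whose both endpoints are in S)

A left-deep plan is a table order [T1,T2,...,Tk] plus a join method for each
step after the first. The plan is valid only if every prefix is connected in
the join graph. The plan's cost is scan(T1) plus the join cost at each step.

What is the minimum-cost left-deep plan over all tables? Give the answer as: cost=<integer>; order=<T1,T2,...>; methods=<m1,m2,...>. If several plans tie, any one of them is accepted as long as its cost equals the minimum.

cost=5870; order=D,B,E,C,A; methods=hash,nl_idx,merge,hash

Selinger DP (subsets sized 1..n):
  {A}: scan cost=100, card=100
  {C}: scan cost=150, card=150
  {B}: scan cost=40, card=40
  {E}: scan cost=60, card=60
  {D}: scan cost=60, card=60
  {AC}: card=750; try (A,hash)→1700, (C,merge)→2250, (A,merge)→2300, (C,hash)→2600, (C,nl)→15100, (A,nl)→15150; best=1700 via (A,hash)
  {BC}: card=1200; try (B,hash)→780, (C,merge)→1670, (B,merge)→1780, (C,hash)→2480, (C,nl)→6040, (B,nl)→6150; best=780 via (B,hash)
  {BE}: card=60; try (E,nl_idx)→340, (B,hash)→600, (E,merge)→740, (B,merge)→760, (E,hash)→800, (E,nl)→2440 …(+1); best=340 via (E,nl_idx)
  {BD}: card=40; try (B,hash)→600, (D,merge)→740, (B,merge)→760, (D,hash)→800, (D,nl)→2440, (B,nl)→2460; best=600 via (B,hash)
  {ABC}: card=6000; try (B,hash)→2930, (A,hash)→3380, (B,merge)→10230, (A,merge)→15980, (B,nl)→31700, (A,nl)→120780; best=2930 via (B,hash)
  {BCE}: card=1800; try (C,merge)→2110, (E,hash)→2700, (C,hash)→2800, (C,nl)→9340, (E,nl_idx)→9780, (E,merge)→15600 …(+1); best=2110 via (C,merge)
  {BCD}: card=1200; try (C,merge)→2230, (D,hash)→2700, (C,hash)→3040, (C,nl)→6600, (D,merge)→15600, (D,nl)→72780; best=2230 via (C,merge)
  {BDE}: card=60; try (E,nl_idx)→900, (D,hash)→1120, (D,merge)→1180, (E,merge)→1300, (E,hash)→1360, (E,nl)→3000 …(+1); best=900 via (E,nl_idx)
  {ABCE}: card=9000; try (A,hash)→5310, (E,hash)→9650, (A,merge)→24510, (E,nl_idx)→47930, (E,merge)→87350, (A,nl)→182110 …(+1); best=5310 via (A,hash)
  {ABCD}: card=6000; try (A,hash)→4830, (D,hash)→9650, (A,merge)→17430, (D,merge)→87350, (A,nl)→122230, (D,nl)→362930; best=4830 via (A,hash)
  {BCDE}: card=1800; try (C,merge)→2670, (C,hash)→3360, (E,hash)→4150, (D,hash)→4630, (C,nl)→9900, (E,nl_idx)→11230 …(+4); best=2670 via (C,merge)
  {ABCDE}: card=9000; try (A,hash)→5870, (E,hash)→11550, (D,hash)→15030, (A,merge)→25070, (E,nl_idx)→49830, (E,merge)→89250 …(+4); best=5870 via (A,hash)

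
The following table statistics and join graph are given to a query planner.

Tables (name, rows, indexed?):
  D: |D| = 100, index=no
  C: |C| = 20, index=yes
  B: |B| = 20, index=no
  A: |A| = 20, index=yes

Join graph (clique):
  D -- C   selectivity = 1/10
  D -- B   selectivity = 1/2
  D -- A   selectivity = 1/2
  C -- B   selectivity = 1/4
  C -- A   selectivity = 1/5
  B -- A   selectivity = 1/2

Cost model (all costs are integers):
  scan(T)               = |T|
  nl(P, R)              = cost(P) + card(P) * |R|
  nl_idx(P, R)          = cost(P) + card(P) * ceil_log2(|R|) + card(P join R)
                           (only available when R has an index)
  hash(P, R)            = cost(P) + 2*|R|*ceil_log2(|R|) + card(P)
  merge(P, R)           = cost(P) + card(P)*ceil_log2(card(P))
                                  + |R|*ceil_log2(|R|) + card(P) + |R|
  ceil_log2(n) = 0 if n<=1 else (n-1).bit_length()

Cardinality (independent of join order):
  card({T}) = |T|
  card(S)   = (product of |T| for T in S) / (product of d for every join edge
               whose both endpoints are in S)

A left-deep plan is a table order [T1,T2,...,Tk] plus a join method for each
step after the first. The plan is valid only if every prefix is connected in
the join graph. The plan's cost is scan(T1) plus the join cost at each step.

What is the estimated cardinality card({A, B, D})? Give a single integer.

5000

Tables in S: A(20), B(20), D(100)
Edges inside S: D-B(d=2), D-A(d=2), B-A(d=2)
numerator = 20 * 20 * 100 = 40000
denominator = 2 * 2 * 2 = 8
card(S) = 40000 / 8 = 5000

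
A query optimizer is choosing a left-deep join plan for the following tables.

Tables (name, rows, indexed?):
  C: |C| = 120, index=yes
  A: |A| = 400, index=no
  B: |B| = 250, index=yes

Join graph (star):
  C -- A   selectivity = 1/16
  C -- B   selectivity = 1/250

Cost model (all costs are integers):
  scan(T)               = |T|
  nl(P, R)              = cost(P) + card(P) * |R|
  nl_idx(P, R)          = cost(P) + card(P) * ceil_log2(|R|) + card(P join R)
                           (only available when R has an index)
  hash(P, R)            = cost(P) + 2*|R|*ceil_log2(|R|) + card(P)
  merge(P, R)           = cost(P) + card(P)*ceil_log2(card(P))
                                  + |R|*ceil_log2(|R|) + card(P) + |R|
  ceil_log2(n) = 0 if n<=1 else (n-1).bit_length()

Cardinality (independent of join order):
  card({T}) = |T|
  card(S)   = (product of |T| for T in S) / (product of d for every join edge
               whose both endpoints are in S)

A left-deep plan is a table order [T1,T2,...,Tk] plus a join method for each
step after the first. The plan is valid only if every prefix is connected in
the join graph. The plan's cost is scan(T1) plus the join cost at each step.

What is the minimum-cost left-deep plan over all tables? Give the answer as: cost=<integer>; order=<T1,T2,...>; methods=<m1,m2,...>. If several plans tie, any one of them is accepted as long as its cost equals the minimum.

cost=6160; order=C,B,A; methods=nl_idx,merge

Selinger DP (subsets sized 1..n):
  {C}: scan cost=120, card=120
  {A}: scan cost=400, card=400
  {B}: scan cost=250, card=250
  {AC}: card=3000; try (C,hash)→2480, (A,merge)→5080, (C,merge)→5360, (C,nl_idx)→6200, (A,hash)→7440, (A,nl)→48120 …(+1); best=2480 via (C,hash)
  {BC}: card=120; try (B,nl_idx)→1200, (C,nl_idx)→2120, (C,hash)→2180, (B,merge)→3330, (C,merge)→3460, (B,hash)→4240 …(+2); best=1200 via (B,nl_idx)
  {ABC}: card=3000; try (A,merge)→6160, (A,hash)→8520, (B,hash)→9480, (B,nl_idx)→29480, (B,merge)→43730, (A,nl)→49200 …(+1); best=6160 via (A,merge)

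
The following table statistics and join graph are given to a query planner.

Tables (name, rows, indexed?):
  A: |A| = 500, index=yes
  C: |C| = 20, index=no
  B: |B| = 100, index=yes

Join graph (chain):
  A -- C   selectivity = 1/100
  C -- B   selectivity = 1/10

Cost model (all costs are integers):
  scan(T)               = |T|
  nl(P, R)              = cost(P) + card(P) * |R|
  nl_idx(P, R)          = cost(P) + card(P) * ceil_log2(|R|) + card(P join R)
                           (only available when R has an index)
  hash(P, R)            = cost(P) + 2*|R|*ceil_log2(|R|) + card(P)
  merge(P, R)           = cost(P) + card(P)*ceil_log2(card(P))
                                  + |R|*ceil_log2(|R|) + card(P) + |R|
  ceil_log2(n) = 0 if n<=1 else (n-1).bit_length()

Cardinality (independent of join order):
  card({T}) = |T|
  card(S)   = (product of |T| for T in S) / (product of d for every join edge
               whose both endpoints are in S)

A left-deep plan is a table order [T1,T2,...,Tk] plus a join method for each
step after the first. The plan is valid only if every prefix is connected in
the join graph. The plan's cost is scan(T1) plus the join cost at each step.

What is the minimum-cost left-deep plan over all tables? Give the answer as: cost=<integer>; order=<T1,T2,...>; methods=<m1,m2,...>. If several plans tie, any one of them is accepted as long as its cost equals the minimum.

cost=1800; order=C,A,B; methods=nl_idx,hash

Selinger DP (subsets sized 1..n):
  {A}: scan cost=500, card=500
  {C}: scan cost=20, card=20
  {B}: scan cost=100, card=100
  {AC}: card=100; try (A,nl_idx)→300, (C,hash)→1200, (A,merge)→5140, (C,merge)→5620, (A,hash)→9040, (A,nl)→10020 …(+1); best=300 via (A,nl_idx)
  {BC}: card=200; try (B,nl_idx)→360, (C,hash)→400, (B,merge)→940, (C,merge)→1020, (B,hash)→1440, (B,nl)→2020 …(+1); best=360 via (B,nl_idx)
  {ABC}: card=1000; try (B,hash)→1800, (B,merge)→1900, (B,nl_idx)→2000, (A,nl_idx)→3160, (A,merge)→7160, (A,hash)→9560 …(+2); best=1800 via (B,hash)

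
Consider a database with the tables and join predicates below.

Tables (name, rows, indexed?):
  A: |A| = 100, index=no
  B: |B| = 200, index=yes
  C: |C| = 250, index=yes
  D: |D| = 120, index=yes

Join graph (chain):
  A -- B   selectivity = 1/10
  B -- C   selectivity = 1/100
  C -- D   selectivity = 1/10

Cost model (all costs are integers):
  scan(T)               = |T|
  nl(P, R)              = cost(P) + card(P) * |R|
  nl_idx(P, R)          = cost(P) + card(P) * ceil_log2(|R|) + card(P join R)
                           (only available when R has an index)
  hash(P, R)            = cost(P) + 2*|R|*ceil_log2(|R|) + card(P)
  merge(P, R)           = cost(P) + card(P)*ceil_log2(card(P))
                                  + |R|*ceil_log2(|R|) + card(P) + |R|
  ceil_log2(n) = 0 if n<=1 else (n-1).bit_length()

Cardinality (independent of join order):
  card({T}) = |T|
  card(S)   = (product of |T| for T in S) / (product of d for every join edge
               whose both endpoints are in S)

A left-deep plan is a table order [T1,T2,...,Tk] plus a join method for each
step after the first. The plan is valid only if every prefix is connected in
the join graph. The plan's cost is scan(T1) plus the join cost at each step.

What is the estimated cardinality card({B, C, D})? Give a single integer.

6000

Tables in S: B(200), C(250), D(120)
Edges inside S: B-C(d=100), C-D(d=10)
numerator = 200 * 250 * 120 = 6000000
denominator = 100 * 10 = 1000
card(S) = 6000000 / 1000 = 6000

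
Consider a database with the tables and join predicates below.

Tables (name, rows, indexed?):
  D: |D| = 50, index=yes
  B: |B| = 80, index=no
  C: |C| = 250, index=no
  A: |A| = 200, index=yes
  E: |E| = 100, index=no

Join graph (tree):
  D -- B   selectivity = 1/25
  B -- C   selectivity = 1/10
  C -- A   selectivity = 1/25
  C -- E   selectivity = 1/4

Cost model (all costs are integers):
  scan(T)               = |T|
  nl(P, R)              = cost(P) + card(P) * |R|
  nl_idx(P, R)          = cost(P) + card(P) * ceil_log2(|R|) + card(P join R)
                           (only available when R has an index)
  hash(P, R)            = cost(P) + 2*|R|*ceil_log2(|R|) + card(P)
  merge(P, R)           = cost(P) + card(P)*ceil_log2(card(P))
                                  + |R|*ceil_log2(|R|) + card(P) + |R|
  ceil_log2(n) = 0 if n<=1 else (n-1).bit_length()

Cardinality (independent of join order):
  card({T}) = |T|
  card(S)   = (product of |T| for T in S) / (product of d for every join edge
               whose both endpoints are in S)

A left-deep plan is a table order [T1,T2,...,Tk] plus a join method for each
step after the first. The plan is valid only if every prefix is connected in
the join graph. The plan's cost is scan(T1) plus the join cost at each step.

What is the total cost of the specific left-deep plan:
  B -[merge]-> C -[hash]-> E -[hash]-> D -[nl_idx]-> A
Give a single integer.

step 1: scan B: cost=80, card=80
step 2: join C via merge
    card(P join C) = 80*250/(10) = 2000
    cost = 80 + 80*7 + 250*8 + 80 + 250 = 2970
step 3: join E via hash
    card(P join E) = 2000*100/(4) = 50000
    cost = 2970 + 2*100*7 + 2000 = 6370
step 4: join D via hash
    card(P join D) = 50000*50/(25) = 100000
    cost = 6370 + 2*50*6 + 50000 = 56970
step 5: join A via nl_idx
    card(P join A) = 100000*200/(25) = 800000
    cost = 56970 + 100000*8 + 800000 = 1656970

1656970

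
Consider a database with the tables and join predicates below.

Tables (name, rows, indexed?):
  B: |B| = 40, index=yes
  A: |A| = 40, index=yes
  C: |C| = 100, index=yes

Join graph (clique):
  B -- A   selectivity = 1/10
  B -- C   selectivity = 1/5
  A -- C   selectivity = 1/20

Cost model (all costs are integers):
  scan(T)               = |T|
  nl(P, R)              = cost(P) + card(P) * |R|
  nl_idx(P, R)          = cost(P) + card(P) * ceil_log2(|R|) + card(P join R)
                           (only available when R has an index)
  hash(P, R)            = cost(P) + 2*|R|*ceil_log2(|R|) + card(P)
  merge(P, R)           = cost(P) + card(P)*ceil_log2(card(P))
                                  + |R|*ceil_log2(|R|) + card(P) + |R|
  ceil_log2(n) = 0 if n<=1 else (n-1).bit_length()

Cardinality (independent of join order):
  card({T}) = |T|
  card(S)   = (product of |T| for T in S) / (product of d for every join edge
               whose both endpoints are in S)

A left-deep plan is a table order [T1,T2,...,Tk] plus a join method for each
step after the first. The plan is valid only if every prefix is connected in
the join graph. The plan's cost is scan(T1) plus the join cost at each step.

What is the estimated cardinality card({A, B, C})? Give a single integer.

160

Tables in S: A(40), B(40), C(100)
Edges inside S: B-A(d=10), B-C(d=5), A-C(d=20)
numerator = 40 * 40 * 100 = 160000
denominator = 10 * 5 * 20 = 1000
card(S) = 160000 / 1000 = 160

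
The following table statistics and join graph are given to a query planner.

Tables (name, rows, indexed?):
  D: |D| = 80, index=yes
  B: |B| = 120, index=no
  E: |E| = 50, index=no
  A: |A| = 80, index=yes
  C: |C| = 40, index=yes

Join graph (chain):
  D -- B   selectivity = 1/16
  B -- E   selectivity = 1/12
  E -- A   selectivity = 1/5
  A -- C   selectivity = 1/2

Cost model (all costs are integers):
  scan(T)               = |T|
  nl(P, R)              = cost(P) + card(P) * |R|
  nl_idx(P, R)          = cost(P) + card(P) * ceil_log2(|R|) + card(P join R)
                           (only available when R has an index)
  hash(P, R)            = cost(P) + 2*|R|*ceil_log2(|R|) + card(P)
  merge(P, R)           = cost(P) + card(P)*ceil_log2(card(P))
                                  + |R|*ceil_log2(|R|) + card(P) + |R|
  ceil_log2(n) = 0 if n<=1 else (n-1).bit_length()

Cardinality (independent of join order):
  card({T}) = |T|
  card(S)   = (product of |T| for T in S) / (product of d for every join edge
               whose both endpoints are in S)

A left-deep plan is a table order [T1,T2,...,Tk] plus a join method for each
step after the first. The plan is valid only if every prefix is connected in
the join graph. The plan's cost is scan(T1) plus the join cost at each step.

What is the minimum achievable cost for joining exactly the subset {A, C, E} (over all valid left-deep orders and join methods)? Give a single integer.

2040

Selinger DP over subsets of {A,C,E}:
  {E}: scan cost=50, card=50
  {A}: scan cost=80, card=80
  {C}: scan cost=40, card=40
  {AE}: card=800; try (E,hash)→760, (A,merge)→1040, (E,merge)→1070, (A,nl_idx)→1200, (A,hash)→1220, (A,nl)→4050 …(+1); best=760 via (E,hash)
  {AC}: card=1600; try (C,hash)→640, (A,merge)→960, (C,merge)→1000, (A,hash)→1200, (A,nl_idx)→1920, (C,nl_idx)→2160 …(+2); best=640 via (C,hash)
  {ACE}: card=16000; try (C,hash)→2040, (E,hash)→2840, (C,merge)→9840, (E,merge)→20190, (C,nl_idx)→21560, (C,nl)→32760 …(+1); best=2040 via (C,hash)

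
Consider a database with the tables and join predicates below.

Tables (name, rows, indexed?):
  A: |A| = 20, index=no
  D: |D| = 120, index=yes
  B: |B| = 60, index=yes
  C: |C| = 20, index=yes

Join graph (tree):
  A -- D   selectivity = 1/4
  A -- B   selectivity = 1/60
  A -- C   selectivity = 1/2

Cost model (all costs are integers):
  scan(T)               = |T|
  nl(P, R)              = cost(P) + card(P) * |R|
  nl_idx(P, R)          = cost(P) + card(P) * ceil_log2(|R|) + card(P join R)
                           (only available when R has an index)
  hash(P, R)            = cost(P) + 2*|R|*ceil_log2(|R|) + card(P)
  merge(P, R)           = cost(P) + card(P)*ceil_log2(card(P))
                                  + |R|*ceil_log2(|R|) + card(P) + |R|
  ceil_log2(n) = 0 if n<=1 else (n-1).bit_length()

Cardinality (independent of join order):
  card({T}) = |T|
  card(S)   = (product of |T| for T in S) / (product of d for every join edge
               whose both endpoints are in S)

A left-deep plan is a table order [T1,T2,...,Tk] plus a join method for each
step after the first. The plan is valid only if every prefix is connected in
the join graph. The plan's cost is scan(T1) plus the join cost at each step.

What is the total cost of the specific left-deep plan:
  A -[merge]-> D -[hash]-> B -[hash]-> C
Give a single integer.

3220

step 1: scan A: cost=20, card=20
step 2: join D via merge
    card(P join D) = 20*120/(4) = 600
    cost = 20 + 20*5 + 120*7 + 20 + 120 = 1100
step 3: join B via hash
    card(P join B) = 600*60/(60) = 600
    cost = 1100 + 2*60*6 + 600 = 2420
step 4: join C via hash
    card(P join C) = 600*20/(2) = 6000
    cost = 2420 + 2*20*5 + 600 = 3220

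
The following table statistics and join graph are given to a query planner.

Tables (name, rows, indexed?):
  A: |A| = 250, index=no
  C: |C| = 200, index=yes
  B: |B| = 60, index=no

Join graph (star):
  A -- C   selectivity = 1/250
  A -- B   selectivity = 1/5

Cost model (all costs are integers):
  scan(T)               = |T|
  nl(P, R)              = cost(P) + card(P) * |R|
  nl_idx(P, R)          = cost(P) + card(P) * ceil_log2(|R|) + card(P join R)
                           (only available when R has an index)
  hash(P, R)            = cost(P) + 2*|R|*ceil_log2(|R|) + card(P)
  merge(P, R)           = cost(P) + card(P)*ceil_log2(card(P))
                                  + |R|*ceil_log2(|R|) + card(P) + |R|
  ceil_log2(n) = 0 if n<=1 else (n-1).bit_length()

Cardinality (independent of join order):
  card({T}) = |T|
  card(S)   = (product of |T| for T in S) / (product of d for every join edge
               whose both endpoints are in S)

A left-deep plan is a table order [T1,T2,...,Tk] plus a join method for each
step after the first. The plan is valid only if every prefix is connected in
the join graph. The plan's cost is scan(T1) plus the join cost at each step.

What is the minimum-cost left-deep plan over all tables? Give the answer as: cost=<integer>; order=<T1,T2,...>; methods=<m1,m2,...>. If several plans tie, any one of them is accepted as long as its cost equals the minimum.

cost=3370; order=A,C,B; methods=nl_idx,hash

Selinger DP (subsets sized 1..n):
  {A}: scan cost=250, card=250
  {C}: scan cost=200, card=200
  {B}: scan cost=60, card=60
  {AC}: card=200; try (C,nl_idx)→2450, (C,hash)→3700, (A,merge)→4250, (C,merge)→4300, (A,hash)→4400, (A,nl)→50200 …(+1); best=2450 via (C,nl_idx)
  {AB}: card=3000; try (B,hash)→1220, (A,merge)→2730, (B,merge)→2920, (A,hash)→4120, (A,nl)→15060, (B,nl)→15250; best=1220 via (B,hash)
  {ABC}: card=2400; try (B,hash)→3370, (B,merge)→4670, (C,hash)→7420, (B,nl)→14450, (C,nl_idx)→27620, (C,merge)→42020 …(+1); best=3370 via (B,hash)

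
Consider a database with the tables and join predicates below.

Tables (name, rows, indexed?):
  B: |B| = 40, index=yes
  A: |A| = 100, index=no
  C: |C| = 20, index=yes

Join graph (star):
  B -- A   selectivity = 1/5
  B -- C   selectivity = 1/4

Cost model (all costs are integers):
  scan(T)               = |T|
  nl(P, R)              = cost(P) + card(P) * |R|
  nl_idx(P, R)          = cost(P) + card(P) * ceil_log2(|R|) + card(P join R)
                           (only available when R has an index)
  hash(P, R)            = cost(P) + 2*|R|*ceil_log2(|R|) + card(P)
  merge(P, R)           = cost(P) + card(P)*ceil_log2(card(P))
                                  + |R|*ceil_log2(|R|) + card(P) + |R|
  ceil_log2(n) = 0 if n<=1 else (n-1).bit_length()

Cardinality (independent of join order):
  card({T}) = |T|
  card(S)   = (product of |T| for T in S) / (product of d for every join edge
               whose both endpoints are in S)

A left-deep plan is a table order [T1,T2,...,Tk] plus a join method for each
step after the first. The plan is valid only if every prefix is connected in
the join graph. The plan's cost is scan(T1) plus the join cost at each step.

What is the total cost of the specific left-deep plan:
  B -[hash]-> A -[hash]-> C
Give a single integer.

2480

step 1: scan B: cost=40, card=40
step 2: join A via hash
    card(P join A) = 40*100/(5) = 800
    cost = 40 + 2*100*7 + 40 = 1480
step 3: join C via hash
    card(P join C) = 800*20/(4) = 4000
    cost = 1480 + 2*20*5 + 800 = 2480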